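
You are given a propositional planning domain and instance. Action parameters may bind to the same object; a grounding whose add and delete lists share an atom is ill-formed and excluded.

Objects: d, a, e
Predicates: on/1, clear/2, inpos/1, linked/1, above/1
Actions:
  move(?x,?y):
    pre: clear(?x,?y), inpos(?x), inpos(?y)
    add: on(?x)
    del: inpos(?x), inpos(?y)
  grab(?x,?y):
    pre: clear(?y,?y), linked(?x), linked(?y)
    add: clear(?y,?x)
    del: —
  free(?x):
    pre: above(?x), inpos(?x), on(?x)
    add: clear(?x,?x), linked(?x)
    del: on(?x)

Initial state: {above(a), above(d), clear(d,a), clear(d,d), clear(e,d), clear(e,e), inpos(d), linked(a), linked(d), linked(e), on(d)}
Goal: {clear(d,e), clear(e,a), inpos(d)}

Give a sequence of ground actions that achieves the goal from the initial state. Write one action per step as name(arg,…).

grab(a,e); grab(e,d)

1. grab(a,e)  →  {above(a), above(d), clear(d,a), clear(d,d), clear(e,a), clear(e,d), clear(e,e), inpos(d), linked(a), linked(d), linked(e), on(d)}
2. grab(e,d)  →  {above(a), above(d), clear(d,a), clear(d,d), clear(d,e), clear(e,a), clear(e,d), clear(e,e), inpos(d), linked(a), linked(d), linked(e), on(d)}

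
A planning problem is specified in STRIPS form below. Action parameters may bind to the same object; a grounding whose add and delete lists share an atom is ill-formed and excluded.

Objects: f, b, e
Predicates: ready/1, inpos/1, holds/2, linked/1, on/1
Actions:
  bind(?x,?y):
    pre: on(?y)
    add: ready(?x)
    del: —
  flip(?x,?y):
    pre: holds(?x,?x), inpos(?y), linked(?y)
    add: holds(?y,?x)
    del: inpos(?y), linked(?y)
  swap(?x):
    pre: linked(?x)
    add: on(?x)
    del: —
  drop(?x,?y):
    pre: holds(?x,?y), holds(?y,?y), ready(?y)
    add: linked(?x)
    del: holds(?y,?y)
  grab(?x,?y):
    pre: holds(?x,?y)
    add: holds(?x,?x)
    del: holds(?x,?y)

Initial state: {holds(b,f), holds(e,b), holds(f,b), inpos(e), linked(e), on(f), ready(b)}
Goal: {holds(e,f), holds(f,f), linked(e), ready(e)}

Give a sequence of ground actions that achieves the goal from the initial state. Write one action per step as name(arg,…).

1. bind(e,f)  →  {holds(b,f), holds(e,b), holds(f,b), inpos(e), linked(e), on(f), ready(b), ready(e)}
2. grab(f,b)  →  {holds(b,f), holds(e,b), holds(f,f), inpos(e), linked(e), on(f), ready(b), ready(e)}
3. flip(f,e)  →  {holds(b,f), holds(e,b), holds(e,f), holds(f,f), on(f), ready(b), ready(e)}
4. grab(b,f)  →  {holds(b,b), holds(e,b), holds(e,f), holds(f,f), on(f), ready(b), ready(e)}
5. drop(e,b)  →  {holds(e,b), holds(e,f), holds(f,f), linked(e), on(f), ready(b), ready(e)}

bind(e,f); grab(f,b); flip(f,e); grab(b,f); drop(e,b)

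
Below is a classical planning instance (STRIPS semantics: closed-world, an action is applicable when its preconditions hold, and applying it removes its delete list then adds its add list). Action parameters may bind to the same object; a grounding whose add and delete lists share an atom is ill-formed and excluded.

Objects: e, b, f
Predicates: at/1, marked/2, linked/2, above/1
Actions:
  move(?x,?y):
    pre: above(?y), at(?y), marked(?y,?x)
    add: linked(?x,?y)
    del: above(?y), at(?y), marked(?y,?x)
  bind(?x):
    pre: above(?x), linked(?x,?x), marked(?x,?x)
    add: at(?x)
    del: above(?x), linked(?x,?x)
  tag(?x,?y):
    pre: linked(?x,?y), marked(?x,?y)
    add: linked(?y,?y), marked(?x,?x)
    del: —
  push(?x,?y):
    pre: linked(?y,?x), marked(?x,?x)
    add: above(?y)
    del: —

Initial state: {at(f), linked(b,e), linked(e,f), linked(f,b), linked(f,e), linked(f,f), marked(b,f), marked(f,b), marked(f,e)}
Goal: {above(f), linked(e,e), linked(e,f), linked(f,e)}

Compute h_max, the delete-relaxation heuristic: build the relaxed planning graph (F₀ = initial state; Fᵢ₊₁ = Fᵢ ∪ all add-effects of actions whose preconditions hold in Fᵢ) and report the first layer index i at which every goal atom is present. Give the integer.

2

F0 = init (9 atoms)
F1 = F0 ∪ {linked(b,b), linked(e,e), marked(f,f)}  (12 atoms)
F2 = F1 ∪ {above(e), above(f)}  (14 atoms)
goal ⊆ F2  ⇒  h_max = 2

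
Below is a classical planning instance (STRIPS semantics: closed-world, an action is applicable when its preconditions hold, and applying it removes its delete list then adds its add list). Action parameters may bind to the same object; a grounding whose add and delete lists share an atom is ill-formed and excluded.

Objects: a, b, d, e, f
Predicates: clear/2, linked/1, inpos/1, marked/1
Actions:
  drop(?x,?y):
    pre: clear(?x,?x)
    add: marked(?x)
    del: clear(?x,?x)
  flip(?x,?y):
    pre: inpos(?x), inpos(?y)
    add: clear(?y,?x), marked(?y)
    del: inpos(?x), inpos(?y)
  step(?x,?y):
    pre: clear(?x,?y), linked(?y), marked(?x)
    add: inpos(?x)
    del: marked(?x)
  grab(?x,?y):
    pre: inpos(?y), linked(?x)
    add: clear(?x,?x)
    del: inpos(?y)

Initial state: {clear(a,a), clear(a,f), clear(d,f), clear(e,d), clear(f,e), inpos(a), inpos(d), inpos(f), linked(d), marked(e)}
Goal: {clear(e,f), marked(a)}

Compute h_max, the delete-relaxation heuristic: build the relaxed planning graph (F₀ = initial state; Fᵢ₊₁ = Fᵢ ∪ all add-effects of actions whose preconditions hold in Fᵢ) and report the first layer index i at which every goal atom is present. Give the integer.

2

F0 = init (10 atoms)
F1 = F0 ∪ {clear(a,d), clear(d,a), clear(d,d), clear(f,a), clear(f,d), clear(f,f), inpos(e), marked(a), marked(d), marked(f)}  (20 atoms)
F2 = F1 ∪ {clear(a,e), clear(d,e), clear(e,a), clear(e,e), clear(e,f)}  (25 atoms)
goal ⊆ F2  ⇒  h_max = 2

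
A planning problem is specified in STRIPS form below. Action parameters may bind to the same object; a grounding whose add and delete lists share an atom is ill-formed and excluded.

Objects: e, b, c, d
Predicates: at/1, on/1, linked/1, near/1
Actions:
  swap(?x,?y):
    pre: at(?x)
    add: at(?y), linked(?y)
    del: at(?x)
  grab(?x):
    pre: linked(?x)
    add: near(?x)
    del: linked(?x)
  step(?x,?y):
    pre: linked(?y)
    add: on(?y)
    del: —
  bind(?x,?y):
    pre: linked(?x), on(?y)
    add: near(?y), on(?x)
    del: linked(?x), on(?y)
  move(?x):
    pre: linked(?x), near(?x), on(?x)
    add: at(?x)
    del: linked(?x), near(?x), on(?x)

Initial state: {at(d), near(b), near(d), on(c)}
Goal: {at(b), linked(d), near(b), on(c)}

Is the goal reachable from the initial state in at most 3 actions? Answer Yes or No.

Yes

1. swap(d,e)  →  {at(e), linked(e), near(b), near(d), on(c)}
2. swap(e,d)  →  {at(d), linked(d), linked(e), near(b), near(d), on(c)}
3. swap(d,b)  →  {at(b), linked(b), linked(d), linked(e), near(b), near(d), on(c)}
optimal plan length = 3; 3 ≤ 3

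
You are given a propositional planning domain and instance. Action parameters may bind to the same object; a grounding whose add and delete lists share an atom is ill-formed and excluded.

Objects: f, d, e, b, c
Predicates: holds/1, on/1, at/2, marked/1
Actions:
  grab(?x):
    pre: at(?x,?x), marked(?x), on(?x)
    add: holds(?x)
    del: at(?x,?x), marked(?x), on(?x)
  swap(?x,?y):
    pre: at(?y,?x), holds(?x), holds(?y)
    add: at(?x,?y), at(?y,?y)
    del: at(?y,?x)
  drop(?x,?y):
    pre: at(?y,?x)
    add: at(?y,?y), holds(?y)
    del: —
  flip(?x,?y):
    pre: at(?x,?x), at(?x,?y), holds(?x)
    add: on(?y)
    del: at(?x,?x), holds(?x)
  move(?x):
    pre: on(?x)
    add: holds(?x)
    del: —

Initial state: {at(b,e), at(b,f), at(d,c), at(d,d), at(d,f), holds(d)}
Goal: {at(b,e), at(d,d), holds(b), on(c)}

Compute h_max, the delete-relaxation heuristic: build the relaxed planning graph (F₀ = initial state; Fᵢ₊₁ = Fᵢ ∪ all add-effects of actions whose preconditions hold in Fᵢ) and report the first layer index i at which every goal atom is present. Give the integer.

1

F0 = init (6 atoms)
F1 = F0 ∪ {at(b,b), holds(b), on(c), on(d), on(f)}  (11 atoms)
goal ⊆ F1  ⇒  h_max = 1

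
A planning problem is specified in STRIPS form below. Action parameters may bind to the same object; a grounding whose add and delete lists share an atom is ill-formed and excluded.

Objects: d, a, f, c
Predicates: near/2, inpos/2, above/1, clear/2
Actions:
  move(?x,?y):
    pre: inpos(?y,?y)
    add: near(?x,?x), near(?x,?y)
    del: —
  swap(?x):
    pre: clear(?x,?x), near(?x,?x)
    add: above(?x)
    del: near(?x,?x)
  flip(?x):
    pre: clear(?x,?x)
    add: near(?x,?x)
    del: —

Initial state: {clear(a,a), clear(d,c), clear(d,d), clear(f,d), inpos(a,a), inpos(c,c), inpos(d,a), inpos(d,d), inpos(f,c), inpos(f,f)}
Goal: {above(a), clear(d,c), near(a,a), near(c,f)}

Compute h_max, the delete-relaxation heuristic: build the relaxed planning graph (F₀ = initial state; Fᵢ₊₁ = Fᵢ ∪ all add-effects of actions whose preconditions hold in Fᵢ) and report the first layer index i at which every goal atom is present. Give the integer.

F0 = init (10 atoms)
F1 = F0 ∪ {near(a,a), near(a,c), near(a,d), near(a,f), near(c,a), near(c,c), near(c,d), near(c,f), near(d,a), near(d,c), near(d,d), near(d,f), near(f,a), near(f,c), near(f,d), near(f,f)}  (26 atoms)
F2 = F1 ∪ {above(a), above(d)}  (28 atoms)
goal ⊆ F2  ⇒  h_max = 2

2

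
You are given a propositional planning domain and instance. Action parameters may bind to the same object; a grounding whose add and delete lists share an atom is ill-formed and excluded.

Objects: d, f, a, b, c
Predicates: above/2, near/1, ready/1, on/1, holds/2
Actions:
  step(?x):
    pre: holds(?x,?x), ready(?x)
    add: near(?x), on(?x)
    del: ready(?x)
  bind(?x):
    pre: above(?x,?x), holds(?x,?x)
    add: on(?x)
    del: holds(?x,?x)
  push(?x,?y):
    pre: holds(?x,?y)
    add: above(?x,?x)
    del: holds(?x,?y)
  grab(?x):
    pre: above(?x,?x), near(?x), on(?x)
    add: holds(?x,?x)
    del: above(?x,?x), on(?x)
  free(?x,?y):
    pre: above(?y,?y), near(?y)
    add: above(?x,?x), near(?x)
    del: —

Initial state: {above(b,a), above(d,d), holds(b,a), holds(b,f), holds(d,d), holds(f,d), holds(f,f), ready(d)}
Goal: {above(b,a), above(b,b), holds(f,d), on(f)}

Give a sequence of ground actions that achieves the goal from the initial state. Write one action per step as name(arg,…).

step(d); push(b,f); free(f,d); bind(f)

1. step(d)  →  {above(b,a), above(d,d), holds(b,a), holds(b,f), holds(d,d), holds(f,d), holds(f,f), near(d), on(d)}
2. push(b,f)  →  {above(b,a), above(b,b), above(d,d), holds(b,a), holds(d,d), holds(f,d), holds(f,f), near(d), on(d)}
3. free(f,d)  →  {above(b,a), above(b,b), above(d,d), above(f,f), holds(b,a), holds(d,d), holds(f,d), holds(f,f), near(d), near(f), on(d)}
4. bind(f)  →  {above(b,a), above(b,b), above(d,d), above(f,f), holds(b,a), holds(d,d), holds(f,d), near(d), near(f), on(d), on(f)}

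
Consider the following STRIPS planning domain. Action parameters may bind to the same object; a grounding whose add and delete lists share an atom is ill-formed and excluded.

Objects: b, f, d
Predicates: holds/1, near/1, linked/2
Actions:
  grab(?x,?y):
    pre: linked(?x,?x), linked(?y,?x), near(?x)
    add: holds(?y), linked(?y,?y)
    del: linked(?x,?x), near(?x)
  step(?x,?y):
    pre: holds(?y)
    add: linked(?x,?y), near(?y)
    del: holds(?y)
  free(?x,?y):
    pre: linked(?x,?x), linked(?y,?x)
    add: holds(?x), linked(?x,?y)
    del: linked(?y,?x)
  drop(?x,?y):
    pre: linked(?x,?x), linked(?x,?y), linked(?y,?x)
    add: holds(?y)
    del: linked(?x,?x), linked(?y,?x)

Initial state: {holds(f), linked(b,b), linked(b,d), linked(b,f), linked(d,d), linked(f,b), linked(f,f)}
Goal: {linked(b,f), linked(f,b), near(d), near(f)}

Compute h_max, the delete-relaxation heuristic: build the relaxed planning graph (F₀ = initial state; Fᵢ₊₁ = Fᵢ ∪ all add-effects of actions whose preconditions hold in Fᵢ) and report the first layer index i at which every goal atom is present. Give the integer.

2

F0 = init (7 atoms)
F1 = F0 ∪ {holds(b), holds(d), linked(d,b), linked(d,f), near(f)}  (12 atoms)
F2 = F1 ∪ {linked(f,d), near(b), near(d)}  (15 atoms)
goal ⊆ F2  ⇒  h_max = 2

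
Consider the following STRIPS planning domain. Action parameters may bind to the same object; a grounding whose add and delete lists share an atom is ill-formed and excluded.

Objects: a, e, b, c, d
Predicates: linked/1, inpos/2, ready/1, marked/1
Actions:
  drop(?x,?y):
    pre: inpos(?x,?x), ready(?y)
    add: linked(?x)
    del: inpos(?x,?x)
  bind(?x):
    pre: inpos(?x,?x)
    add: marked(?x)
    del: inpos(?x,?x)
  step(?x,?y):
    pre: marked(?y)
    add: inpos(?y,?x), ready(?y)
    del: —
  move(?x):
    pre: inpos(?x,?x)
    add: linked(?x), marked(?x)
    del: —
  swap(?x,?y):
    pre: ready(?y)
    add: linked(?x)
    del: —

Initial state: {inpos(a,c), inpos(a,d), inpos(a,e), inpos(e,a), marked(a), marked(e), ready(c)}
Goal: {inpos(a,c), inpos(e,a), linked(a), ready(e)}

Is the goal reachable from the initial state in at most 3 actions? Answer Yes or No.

Yes

1. step(a,e)  →  {inpos(a,c), inpos(a,d), inpos(a,e), inpos(e,a), marked(a), marked(e), ready(c), ready(e)}
2. swap(a,e)  →  {inpos(a,c), inpos(a,d), inpos(a,e), inpos(e,a), linked(a), marked(a), marked(e), ready(c), ready(e)}
optimal plan length = 2; 2 ≤ 3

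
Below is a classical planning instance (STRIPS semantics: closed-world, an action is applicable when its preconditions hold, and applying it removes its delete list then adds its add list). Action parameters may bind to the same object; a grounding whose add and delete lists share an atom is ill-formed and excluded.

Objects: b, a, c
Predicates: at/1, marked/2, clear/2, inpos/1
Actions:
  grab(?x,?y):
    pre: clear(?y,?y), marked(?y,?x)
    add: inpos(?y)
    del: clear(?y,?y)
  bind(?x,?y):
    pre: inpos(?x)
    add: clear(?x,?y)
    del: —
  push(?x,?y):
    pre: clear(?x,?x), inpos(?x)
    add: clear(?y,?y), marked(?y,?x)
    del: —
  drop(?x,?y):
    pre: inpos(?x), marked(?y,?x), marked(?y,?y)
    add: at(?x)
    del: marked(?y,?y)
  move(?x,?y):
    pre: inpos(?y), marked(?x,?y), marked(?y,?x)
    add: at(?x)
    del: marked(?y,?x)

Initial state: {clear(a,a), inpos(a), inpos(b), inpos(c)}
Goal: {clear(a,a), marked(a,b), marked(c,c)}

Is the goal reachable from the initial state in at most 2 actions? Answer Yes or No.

1. bind(b,b)  →  {clear(a,a), clear(b,b), inpos(a), inpos(b), inpos(c)}
2. bind(c,c)  →  {clear(a,a), clear(b,b), clear(c,c), inpos(a), inpos(b), inpos(c)}
3. push(b,a)  →  {clear(a,a), clear(b,b), clear(c,c), inpos(a), inpos(b), inpos(c), marked(a,b)}
4. push(c,c)  →  {clear(a,a), clear(b,b), clear(c,c), inpos(a), inpos(b), inpos(c), marked(a,b), marked(c,c)}
optimal plan length = 4; 4 > 2

No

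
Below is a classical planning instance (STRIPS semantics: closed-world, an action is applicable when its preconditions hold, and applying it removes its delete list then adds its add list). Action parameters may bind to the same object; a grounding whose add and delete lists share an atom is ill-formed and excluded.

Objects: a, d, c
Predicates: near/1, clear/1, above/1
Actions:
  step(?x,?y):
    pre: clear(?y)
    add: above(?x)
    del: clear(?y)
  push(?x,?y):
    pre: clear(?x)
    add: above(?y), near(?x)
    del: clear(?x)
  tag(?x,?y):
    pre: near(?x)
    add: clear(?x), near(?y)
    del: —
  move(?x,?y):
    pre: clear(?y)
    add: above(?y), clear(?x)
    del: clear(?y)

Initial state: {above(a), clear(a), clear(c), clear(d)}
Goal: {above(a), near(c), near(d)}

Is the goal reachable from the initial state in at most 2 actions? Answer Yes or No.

1. push(d,a)  →  {above(a), clear(a), clear(c), near(d)}
2. push(c,a)  →  {above(a), clear(a), near(c), near(d)}
optimal plan length = 2; 2 ≤ 2

Yes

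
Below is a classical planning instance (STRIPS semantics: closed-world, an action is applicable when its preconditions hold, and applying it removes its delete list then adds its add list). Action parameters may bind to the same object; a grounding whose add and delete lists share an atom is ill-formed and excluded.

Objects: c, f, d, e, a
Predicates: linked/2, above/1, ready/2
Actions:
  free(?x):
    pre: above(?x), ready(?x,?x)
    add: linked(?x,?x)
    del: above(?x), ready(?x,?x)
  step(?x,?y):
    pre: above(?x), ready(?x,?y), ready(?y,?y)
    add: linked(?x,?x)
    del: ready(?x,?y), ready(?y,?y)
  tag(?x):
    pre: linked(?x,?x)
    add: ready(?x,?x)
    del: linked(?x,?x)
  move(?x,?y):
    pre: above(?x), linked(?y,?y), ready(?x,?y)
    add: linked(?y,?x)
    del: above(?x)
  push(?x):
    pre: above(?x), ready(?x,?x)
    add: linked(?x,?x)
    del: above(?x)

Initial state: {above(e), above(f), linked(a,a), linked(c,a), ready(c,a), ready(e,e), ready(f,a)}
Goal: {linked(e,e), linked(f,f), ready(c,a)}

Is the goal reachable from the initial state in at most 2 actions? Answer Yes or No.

No

1. free(e)  →  {above(f), linked(a,a), linked(c,a), linked(e,e), ready(c,a), ready(f,a)}
2. tag(a)  →  {above(f), linked(c,a), linked(e,e), ready(a,a), ready(c,a), ready(f,a)}
3. step(f,a)  →  {above(f), linked(c,a), linked(e,e), linked(f,f), ready(c,a)}
optimal plan length = 3; 3 > 2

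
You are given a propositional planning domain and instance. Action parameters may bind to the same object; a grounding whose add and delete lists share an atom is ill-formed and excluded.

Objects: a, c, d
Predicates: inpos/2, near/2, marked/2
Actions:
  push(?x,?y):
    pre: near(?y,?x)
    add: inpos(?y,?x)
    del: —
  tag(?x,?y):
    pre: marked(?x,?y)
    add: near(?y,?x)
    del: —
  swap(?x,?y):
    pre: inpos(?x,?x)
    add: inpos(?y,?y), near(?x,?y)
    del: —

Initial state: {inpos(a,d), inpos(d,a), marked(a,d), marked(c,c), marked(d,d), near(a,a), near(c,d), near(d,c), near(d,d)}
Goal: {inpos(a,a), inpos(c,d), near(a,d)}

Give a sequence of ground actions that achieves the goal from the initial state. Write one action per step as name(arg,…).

1. push(a,a)  →  {inpos(a,a), inpos(a,d), inpos(d,a), marked(a,d), marked(c,c), marked(d,d), near(a,a), near(c,d), near(d,c), near(d,d)}
2. push(d,c)  →  {inpos(a,a), inpos(a,d), inpos(c,d), inpos(d,a), marked(a,d), marked(c,c), marked(d,d), near(a,a), near(c,d), near(d,c), near(d,d)}
3. swap(a,d)  →  {inpos(a,a), inpos(a,d), inpos(c,d), inpos(d,a), inpos(d,d), marked(a,d), marked(c,c), marked(d,d), near(a,a), near(a,d), near(c,d), near(d,c), near(d,d)}

push(a,a); push(d,c); swap(a,d)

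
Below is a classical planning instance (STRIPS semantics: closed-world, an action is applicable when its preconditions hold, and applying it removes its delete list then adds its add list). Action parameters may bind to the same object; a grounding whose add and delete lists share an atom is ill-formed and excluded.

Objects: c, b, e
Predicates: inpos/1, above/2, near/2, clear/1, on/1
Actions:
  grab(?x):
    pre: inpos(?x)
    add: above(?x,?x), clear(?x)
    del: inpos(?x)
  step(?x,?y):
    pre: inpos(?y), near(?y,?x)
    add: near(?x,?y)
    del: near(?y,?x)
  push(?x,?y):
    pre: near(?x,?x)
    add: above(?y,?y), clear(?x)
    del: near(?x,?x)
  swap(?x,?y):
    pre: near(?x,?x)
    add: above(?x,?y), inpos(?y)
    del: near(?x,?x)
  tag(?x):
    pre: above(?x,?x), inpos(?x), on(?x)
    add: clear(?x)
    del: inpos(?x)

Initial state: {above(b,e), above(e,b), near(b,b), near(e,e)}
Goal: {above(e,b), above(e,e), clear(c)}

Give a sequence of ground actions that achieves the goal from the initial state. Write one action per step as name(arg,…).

1. push(b,e)  →  {above(b,e), above(e,b), above(e,e), clear(b), near(e,e)}
2. swap(e,c)  →  {above(b,e), above(e,b), above(e,c), above(e,e), clear(b), inpos(c)}
3. grab(c)  →  {above(b,e), above(c,c), above(e,b), above(e,c), above(e,e), clear(b), clear(c)}

push(b,e); swap(e,c); grab(c)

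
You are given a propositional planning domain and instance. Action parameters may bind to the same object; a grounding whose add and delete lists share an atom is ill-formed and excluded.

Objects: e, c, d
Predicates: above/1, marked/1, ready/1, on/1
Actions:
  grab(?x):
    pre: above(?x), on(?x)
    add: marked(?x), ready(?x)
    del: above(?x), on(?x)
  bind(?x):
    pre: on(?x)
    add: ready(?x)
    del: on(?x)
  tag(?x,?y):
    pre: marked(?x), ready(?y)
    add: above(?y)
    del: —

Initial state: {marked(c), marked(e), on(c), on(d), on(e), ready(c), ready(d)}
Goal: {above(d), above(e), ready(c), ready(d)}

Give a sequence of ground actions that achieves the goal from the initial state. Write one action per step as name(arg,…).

1. bind(e)  →  {marked(c), marked(e), on(c), on(d), ready(c), ready(d), ready(e)}
2. tag(e,e)  →  {above(e), marked(c), marked(e), on(c), on(d), ready(c), ready(d), ready(e)}
3. tag(e,d)  →  {above(d), above(e), marked(c), marked(e), on(c), on(d), ready(c), ready(d), ready(e)}

bind(e); tag(e,e); tag(e,d)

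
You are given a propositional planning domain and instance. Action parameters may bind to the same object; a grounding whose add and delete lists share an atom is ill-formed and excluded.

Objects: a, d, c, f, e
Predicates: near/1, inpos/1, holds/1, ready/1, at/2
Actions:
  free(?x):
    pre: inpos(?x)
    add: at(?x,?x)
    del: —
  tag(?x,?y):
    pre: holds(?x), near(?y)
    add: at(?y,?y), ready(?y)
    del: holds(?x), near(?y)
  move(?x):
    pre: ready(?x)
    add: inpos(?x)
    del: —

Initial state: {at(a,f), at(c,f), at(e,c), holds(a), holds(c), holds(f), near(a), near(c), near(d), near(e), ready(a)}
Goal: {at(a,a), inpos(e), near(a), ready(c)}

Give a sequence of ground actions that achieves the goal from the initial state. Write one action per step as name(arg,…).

1. tag(a,c)  →  {at(a,f), at(c,c), at(c,f), at(e,c), holds(c), holds(f), near(a), near(d), near(e), ready(a), ready(c)}
2. tag(c,e)  →  {at(a,f), at(c,c), at(c,f), at(e,c), at(e,e), holds(f), near(a), near(d), ready(a), ready(c), ready(e)}
3. move(a)  →  {at(a,f), at(c,c), at(c,f), at(e,c), at(e,e), holds(f), inpos(a), near(a), near(d), ready(a), ready(c), ready(e)}
4. free(a)  →  {at(a,a), at(a,f), at(c,c), at(c,f), at(e,c), at(e,e), holds(f), inpos(a), near(a), near(d), ready(a), ready(c), ready(e)}
5. move(e)  →  {at(a,a), at(a,f), at(c,c), at(c,f), at(e,c), at(e,e), holds(f), inpos(a), inpos(e), near(a), near(d), ready(a), ready(c), ready(e)}

tag(a,c); tag(c,e); move(a); free(a); move(e)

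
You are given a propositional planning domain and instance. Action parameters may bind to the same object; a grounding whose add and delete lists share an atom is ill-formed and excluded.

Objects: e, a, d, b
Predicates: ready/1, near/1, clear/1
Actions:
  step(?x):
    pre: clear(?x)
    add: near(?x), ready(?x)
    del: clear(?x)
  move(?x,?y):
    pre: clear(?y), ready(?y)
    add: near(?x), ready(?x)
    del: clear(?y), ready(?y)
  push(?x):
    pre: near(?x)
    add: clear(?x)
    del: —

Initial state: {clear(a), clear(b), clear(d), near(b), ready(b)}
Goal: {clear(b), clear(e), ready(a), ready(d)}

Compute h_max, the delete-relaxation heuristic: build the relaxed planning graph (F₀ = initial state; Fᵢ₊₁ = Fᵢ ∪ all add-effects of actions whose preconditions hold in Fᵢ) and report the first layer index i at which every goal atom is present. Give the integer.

F0 = init (5 atoms)
F1 = F0 ∪ {near(a), near(d), near(e), ready(a), ready(d), ready(e)}  (11 atoms)
F2 = F1 ∪ {clear(e)}  (12 atoms)
goal ⊆ F2  ⇒  h_max = 2

2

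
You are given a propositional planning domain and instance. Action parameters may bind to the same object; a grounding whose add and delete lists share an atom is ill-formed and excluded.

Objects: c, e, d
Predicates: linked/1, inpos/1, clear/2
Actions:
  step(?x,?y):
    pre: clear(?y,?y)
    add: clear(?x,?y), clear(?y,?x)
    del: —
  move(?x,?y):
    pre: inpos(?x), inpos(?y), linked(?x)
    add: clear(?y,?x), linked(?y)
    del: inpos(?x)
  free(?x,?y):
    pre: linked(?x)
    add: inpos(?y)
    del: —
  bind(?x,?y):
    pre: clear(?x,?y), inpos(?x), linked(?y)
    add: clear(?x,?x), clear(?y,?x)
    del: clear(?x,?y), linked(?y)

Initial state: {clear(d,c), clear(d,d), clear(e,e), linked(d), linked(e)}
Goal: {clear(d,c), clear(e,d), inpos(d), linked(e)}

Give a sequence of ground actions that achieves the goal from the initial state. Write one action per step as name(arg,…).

step(e,d); free(e,d)

1. step(e,d)  →  {clear(d,c), clear(d,d), clear(d,e), clear(e,d), clear(e,e), linked(d), linked(e)}
2. free(e,d)  →  {clear(d,c), clear(d,d), clear(d,e), clear(e,d), clear(e,e), inpos(d), linked(d), linked(e)}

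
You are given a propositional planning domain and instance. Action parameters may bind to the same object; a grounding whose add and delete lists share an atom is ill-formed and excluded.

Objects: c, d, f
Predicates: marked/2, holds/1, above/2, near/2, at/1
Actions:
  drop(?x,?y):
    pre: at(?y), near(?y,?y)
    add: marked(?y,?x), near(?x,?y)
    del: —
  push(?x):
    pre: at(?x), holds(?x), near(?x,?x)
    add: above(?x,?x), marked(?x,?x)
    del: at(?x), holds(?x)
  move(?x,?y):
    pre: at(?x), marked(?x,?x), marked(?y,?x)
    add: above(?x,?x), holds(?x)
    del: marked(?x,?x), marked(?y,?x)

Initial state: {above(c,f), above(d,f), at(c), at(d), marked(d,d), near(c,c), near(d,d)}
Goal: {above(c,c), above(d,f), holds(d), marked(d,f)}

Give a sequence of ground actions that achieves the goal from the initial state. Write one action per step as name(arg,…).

drop(c,c); drop(f,d); move(c,c); move(d,d)

1. drop(c,c)  →  {above(c,f), above(d,f), at(c), at(d), marked(c,c), marked(d,d), near(c,c), near(d,d)}
2. drop(f,d)  →  {above(c,f), above(d,f), at(c), at(d), marked(c,c), marked(d,d), marked(d,f), near(c,c), near(d,d), near(f,d)}
3. move(c,c)  →  {above(c,c), above(c,f), above(d,f), at(c), at(d), holds(c), marked(d,d), marked(d,f), near(c,c), near(d,d), near(f,d)}
4. move(d,d)  →  {above(c,c), above(c,f), above(d,d), above(d,f), at(c), at(d), holds(c), holds(d), marked(d,f), near(c,c), near(d,d), near(f,d)}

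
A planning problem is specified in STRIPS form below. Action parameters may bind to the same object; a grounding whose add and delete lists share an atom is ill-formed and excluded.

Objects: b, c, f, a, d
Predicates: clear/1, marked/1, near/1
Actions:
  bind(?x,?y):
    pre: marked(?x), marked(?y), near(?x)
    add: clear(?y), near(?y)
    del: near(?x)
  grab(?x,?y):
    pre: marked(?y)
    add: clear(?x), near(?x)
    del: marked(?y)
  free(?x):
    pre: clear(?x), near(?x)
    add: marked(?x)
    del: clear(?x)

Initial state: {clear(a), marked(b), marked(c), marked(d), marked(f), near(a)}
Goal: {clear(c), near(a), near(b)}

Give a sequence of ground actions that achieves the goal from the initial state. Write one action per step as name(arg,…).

grab(b,b); grab(c,c)

1. grab(b,b)  →  {clear(a), clear(b), marked(c), marked(d), marked(f), near(a), near(b)}
2. grab(c,c)  →  {clear(a), clear(b), clear(c), marked(d), marked(f), near(a), near(b), near(c)}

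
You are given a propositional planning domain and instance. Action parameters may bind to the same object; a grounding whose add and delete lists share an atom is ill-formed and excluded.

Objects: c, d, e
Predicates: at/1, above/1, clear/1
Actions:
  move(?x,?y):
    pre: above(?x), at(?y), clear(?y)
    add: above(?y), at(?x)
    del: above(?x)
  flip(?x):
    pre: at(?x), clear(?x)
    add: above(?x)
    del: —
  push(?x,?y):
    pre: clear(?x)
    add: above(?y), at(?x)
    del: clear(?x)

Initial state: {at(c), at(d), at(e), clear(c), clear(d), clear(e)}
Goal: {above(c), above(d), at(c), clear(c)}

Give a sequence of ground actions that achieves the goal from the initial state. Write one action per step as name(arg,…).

1. flip(c)  →  {above(c), at(c), at(d), at(e), clear(c), clear(d), clear(e)}
2. flip(d)  →  {above(c), above(d), at(c), at(d), at(e), clear(c), clear(d), clear(e)}

flip(c); flip(d)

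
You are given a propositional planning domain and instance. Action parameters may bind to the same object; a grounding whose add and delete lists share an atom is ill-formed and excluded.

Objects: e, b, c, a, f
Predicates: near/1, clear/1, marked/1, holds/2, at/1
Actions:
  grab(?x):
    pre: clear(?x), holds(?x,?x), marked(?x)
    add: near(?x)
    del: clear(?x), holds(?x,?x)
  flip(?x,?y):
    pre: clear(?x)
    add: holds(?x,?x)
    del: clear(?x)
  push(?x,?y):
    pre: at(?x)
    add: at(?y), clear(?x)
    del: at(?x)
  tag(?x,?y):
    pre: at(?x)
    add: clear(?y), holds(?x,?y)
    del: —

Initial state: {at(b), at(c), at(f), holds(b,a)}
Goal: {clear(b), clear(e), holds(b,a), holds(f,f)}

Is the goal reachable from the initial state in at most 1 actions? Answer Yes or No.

1. push(b,e)  →  {at(c), at(e), at(f), clear(b), holds(b,a)}
2. push(e,b)  →  {at(b), at(c), at(f), clear(b), clear(e), holds(b,a)}
3. tag(f,f)  →  {at(b), at(c), at(f), clear(b), clear(e), clear(f), holds(b,a), holds(f,f)}
optimal plan length = 3; 3 > 1

No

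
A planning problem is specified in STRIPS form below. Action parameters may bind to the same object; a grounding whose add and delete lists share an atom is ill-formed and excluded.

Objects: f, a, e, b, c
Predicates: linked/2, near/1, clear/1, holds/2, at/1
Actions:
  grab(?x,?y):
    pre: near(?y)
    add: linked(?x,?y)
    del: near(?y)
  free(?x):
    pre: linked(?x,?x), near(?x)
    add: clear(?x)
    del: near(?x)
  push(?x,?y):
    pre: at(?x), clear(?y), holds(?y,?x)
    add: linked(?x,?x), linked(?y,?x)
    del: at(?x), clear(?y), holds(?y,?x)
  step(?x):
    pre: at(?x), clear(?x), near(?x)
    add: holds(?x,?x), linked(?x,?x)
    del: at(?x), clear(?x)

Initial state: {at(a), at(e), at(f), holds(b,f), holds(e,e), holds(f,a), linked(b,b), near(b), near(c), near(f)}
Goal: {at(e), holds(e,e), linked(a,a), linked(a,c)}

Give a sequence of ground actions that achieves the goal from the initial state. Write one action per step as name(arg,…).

1. grab(a,c)  →  {at(a), at(e), at(f), holds(b,f), holds(e,e), holds(f,a), linked(a,c), linked(b,b), near(b), near(f)}
2. free(b)  →  {at(a), at(e), at(f), clear(b), holds(b,f), holds(e,e), holds(f,a), linked(a,c), linked(b,b), near(f)}
3. push(f,b)  →  {at(a), at(e), holds(e,e), holds(f,a), linked(a,c), linked(b,b), linked(b,f), linked(f,f), near(f)}
4. free(f)  →  {at(a), at(e), clear(f), holds(e,e), holds(f,a), linked(a,c), linked(b,b), linked(b,f), linked(f,f)}
5. push(a,f)  →  {at(e), holds(e,e), linked(a,a), linked(a,c), linked(b,b), linked(b,f), linked(f,a), linked(f,f)}

grab(a,c); free(b); push(f,b); free(f); push(a,f)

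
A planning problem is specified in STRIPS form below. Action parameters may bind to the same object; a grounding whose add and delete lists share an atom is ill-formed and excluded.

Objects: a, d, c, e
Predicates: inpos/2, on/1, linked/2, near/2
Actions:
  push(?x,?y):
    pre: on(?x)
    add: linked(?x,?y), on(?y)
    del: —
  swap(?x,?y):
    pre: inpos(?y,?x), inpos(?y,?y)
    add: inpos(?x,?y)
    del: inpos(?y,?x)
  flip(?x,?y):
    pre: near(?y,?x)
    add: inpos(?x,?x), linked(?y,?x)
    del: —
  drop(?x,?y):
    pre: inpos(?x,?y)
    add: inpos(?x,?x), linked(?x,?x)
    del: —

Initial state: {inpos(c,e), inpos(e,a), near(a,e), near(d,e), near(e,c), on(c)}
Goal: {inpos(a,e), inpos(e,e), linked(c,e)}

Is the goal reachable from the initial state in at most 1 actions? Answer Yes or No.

1. push(c,e)  →  {inpos(c,e), inpos(e,a), linked(c,e), near(a,e), near(d,e), near(e,c), on(c), on(e)}
2. flip(e,a)  →  {inpos(c,e), inpos(e,a), inpos(e,e), linked(a,e), linked(c,e), near(a,e), near(d,e), near(e,c), on(c), on(e)}
3. swap(a,e)  →  {inpos(a,e), inpos(c,e), inpos(e,e), linked(a,e), linked(c,e), near(a,e), near(d,e), near(e,c), on(c), on(e)}
optimal plan length = 3; 3 > 1

No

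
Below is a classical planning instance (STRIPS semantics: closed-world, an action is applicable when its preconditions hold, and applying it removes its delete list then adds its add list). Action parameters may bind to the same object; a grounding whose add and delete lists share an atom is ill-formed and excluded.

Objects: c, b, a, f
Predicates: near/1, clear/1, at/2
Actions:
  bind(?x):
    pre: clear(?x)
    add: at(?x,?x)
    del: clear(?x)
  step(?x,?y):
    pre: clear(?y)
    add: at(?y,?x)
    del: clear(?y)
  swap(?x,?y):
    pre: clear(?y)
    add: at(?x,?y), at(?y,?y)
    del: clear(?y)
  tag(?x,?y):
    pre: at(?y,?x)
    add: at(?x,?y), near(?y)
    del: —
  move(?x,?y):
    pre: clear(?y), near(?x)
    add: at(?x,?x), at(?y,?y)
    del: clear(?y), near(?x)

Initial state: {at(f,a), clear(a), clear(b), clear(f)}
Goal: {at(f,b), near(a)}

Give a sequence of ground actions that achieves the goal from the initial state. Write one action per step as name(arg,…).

bind(a); step(b,f); tag(a,a)

1. bind(a)  →  {at(a,a), at(f,a), clear(b), clear(f)}
2. step(b,f)  →  {at(a,a), at(f,a), at(f,b), clear(b)}
3. tag(a,a)  →  {at(a,a), at(f,a), at(f,b), clear(b), near(a)}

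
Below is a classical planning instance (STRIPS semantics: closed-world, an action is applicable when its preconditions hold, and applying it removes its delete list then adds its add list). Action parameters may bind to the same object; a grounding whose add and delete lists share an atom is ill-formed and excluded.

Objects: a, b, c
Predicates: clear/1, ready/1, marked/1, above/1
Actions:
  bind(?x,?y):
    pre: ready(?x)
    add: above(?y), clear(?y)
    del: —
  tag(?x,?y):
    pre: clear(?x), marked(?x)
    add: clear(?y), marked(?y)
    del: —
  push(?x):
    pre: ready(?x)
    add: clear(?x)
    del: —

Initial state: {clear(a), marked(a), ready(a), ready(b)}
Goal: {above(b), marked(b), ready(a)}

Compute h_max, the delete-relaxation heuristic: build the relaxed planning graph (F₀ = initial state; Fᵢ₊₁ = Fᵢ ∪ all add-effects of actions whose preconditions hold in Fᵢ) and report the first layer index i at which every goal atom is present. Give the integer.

1

F0 = init (4 atoms)
F1 = F0 ∪ {above(a), above(b), above(c), clear(b), clear(c), marked(b), marked(c)}  (11 atoms)
goal ⊆ F1  ⇒  h_max = 1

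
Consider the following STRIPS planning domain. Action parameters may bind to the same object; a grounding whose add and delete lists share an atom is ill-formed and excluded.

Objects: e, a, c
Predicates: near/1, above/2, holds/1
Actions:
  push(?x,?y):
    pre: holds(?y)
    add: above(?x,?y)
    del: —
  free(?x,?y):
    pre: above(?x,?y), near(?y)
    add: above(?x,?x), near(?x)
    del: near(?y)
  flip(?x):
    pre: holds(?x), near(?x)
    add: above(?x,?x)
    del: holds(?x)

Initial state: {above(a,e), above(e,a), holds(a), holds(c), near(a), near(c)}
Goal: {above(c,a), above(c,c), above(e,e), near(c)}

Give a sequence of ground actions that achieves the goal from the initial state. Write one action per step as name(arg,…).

push(c,a); push(c,c); free(e,a)

1. push(c,a)  →  {above(a,e), above(c,a), above(e,a), holds(a), holds(c), near(a), near(c)}
2. push(c,c)  →  {above(a,e), above(c,a), above(c,c), above(e,a), holds(a), holds(c), near(a), near(c)}
3. free(e,a)  →  {above(a,e), above(c,a), above(c,c), above(e,a), above(e,e), holds(a), holds(c), near(c), near(e)}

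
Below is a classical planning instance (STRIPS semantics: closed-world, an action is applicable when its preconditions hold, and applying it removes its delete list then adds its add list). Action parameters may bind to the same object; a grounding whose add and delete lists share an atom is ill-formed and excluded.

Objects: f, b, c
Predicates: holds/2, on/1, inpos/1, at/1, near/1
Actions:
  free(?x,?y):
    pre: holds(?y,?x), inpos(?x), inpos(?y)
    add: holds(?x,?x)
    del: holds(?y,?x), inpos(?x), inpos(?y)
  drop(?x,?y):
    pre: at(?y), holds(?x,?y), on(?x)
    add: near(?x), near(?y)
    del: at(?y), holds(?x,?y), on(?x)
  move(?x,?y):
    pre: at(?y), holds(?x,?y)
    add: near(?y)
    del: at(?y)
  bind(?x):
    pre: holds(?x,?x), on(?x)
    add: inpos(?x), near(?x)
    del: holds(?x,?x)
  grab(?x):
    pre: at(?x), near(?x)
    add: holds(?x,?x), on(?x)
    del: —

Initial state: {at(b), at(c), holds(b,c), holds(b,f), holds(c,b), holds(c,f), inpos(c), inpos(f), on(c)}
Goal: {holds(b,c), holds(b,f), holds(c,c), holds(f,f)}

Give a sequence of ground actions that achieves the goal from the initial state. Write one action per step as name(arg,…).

free(f,c); drop(c,b); grab(c)

1. free(f,c)  →  {at(b), at(c), holds(b,c), holds(b,f), holds(c,b), holds(f,f), on(c)}
2. drop(c,b)  →  {at(c), holds(b,c), holds(b,f), holds(f,f), near(b), near(c)}
3. grab(c)  →  {at(c), holds(b,c), holds(b,f), holds(c,c), holds(f,f), near(b), near(c), on(c)}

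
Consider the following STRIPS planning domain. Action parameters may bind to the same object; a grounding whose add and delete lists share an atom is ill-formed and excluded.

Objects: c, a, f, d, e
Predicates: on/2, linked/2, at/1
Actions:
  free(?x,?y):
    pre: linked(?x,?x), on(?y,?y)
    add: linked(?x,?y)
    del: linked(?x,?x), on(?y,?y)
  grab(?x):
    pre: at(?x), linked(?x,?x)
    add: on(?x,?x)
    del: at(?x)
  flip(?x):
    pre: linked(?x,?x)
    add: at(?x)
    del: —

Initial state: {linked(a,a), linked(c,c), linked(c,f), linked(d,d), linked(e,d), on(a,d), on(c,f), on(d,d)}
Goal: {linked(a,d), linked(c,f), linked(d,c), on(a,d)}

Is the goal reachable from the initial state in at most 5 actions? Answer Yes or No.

Yes

1. free(a,d)  →  {linked(a,d), linked(c,c), linked(c,f), linked(d,d), linked(e,d), on(a,d), on(c,f)}
2. flip(c)  →  {at(c), linked(a,d), linked(c,c), linked(c,f), linked(d,d), linked(e,d), on(a,d), on(c,f)}
3. grab(c)  →  {linked(a,d), linked(c,c), linked(c,f), linked(d,d), linked(e,d), on(a,d), on(c,c), on(c,f)}
4. free(d,c)  →  {linked(a,d), linked(c,c), linked(c,f), linked(d,c), linked(e,d), on(a,d), on(c,f)}
optimal plan length = 4; 4 ≤ 5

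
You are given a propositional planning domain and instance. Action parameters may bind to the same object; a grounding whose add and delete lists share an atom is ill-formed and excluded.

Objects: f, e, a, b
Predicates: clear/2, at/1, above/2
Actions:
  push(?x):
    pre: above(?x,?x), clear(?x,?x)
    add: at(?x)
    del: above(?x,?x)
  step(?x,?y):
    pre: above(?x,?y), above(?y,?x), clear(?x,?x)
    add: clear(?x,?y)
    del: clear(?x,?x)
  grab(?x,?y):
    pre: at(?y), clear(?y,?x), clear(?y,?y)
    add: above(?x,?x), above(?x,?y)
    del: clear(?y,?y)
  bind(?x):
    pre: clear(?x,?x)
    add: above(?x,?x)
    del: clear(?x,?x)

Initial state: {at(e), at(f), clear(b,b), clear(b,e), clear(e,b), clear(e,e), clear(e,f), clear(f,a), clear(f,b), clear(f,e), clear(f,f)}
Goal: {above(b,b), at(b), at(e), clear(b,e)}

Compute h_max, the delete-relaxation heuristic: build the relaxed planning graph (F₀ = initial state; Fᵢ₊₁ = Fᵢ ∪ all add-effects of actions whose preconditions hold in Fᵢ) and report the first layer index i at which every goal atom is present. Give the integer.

2

F0 = init (11 atoms)
F1 = F0 ∪ {above(a,a), above(a,f), above(b,b), above(b,e), above(b,f), above(e,e), above(e,f), above(f,e), above(f,f)}  (20 atoms)
F2 = F1 ∪ {at(b)}  (21 atoms)
goal ⊆ F2  ⇒  h_max = 2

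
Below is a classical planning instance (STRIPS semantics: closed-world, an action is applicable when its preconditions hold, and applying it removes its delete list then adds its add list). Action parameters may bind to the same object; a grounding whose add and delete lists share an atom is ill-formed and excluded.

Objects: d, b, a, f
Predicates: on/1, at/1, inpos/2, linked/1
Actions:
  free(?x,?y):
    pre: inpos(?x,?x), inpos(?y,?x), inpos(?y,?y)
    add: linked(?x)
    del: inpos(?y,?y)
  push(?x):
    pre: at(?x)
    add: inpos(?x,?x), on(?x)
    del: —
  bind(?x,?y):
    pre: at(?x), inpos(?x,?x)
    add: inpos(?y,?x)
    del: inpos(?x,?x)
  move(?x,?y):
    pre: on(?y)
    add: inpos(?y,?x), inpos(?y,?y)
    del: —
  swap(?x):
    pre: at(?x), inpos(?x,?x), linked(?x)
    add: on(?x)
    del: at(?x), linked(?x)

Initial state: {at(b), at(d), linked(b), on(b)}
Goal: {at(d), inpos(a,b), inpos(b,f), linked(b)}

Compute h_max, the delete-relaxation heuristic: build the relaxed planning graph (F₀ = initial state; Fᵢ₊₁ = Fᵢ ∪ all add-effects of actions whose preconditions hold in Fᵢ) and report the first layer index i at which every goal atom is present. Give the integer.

F0 = init (4 atoms)
F1 = F0 ∪ {inpos(b,a), inpos(b,b), inpos(b,d), inpos(b,f), inpos(d,d), on(d)}  (10 atoms)
F2 = F1 ∪ {inpos(a,b), inpos(a,d), inpos(d,a), inpos(d,b), inpos(d,f), inpos(f,b), inpos(f,d), linked(d)}  (18 atoms)
goal ⊆ F2  ⇒  h_max = 2

2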